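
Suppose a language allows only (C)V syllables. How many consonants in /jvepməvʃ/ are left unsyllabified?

Syllabifying with onset maximization leaves /j/, /p/, /v/, /ʃ/ stranded (no codas are permitted; onsets are limited to one consonant).

4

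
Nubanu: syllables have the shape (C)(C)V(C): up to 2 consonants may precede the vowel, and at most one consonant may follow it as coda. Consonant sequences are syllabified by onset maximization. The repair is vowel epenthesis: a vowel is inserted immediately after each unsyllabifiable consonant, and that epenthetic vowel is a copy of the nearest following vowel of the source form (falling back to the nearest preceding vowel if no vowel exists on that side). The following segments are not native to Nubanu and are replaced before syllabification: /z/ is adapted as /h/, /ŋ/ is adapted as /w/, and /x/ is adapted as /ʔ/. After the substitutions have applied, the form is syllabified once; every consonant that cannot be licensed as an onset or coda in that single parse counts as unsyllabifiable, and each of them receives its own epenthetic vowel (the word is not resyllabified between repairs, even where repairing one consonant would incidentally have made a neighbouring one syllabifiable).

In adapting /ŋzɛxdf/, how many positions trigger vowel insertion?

After substitution the input is /whɛʔdf/.
The unsyllabifiable consonants are /d/, /f/; each receives one epenthetic vowel.

2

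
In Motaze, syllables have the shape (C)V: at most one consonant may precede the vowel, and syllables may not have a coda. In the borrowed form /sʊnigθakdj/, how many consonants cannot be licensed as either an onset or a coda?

Syllabifying with onset maximization leaves /g/, /k/, /d/, /j/ stranded (no codas are permitted; onsets are limited to one consonant).

4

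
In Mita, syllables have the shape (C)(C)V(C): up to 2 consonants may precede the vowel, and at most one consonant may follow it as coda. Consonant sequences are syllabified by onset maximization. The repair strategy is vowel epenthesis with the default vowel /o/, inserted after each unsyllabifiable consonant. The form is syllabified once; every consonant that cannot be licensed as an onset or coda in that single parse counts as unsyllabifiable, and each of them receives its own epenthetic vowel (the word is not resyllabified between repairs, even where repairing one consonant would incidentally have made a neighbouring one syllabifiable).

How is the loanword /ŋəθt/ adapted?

Under (C)(C)V(C), the unsyllabifiable consonants are /t/ (at most one coda consonant is licensed; onsets may contain at most 2 consonants).
Inserting the epenthetic vowel yields /t/ → /to/.

ŋəθto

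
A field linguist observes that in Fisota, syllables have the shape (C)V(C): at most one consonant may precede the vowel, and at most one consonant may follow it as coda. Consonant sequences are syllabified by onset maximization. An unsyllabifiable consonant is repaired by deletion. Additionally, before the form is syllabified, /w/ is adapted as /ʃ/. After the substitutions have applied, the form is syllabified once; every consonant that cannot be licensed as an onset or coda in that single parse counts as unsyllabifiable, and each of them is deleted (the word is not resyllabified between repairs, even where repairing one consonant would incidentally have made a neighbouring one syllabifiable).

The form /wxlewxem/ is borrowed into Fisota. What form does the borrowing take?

leʃxem

Substitution: /w/ → /ʃ/, giving /ʃxleʃxem/.
Syllabifying with onset maximization leaves /ʃ/, /x/ stranded (at most one coda consonant is licensed; onsets are limited to one consonant).
Deleting the stranded consonants removes /ʃ/, /x/.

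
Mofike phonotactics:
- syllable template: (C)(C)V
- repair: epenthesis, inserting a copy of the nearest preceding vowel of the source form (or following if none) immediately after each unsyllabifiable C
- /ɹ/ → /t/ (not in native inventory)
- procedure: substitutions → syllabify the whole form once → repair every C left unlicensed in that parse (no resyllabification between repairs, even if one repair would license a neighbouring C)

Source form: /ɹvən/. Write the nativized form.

tvənə

Substitution: /ɹ/ → /t/, giving /tvən/.
Under (C)(C)V, the unsyllabifiable consonants are /n/ (no codas are permitted; onsets may contain at most 2 consonants).
Inserting the epenthetic vowel yields /n/ → /nə/.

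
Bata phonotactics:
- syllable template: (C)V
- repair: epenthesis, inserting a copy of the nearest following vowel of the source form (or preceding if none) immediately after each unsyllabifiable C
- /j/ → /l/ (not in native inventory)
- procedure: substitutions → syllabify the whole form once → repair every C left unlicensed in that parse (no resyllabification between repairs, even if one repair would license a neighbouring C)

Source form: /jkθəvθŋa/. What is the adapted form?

Substitution: /j/ → /l/, giving /lkθəvθŋa/.
Syllabifying with onset maximization leaves /l/, /k/, /v/, /θ/ stranded (no codas are permitted; onsets are limited to one consonant).
Each unlicensed consonant becomes the onset of a new syllable: /l/ → /lə/, /k/ → /kə/, /v/ → /va/, /θ/ → /θa/.

ləkəθəvaθaŋa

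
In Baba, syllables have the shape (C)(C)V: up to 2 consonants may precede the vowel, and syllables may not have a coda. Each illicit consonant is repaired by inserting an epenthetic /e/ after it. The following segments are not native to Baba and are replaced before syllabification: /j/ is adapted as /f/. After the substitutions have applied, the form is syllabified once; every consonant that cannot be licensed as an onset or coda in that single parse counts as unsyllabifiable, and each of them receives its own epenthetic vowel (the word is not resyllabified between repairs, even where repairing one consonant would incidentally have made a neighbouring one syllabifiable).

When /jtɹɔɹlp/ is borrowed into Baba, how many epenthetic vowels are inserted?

After substitution the input is /ftɹɔɹlp/.
The unsyllabifiable consonants are /f/, /ɹ/, /l/, /p/; each receives one epenthetic vowel.

4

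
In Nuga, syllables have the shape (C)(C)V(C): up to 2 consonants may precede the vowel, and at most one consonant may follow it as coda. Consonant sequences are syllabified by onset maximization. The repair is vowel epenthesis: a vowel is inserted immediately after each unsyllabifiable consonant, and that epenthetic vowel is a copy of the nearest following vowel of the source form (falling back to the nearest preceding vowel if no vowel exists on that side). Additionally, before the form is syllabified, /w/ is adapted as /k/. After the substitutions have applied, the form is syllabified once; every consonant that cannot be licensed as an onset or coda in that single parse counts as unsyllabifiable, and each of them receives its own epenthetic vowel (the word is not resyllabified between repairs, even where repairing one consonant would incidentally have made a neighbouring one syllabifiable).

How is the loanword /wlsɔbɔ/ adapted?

kɔlsɔbɔ

Substitution: /w/ → /k/, giving /klsɔbɔ/.
The consonants /k/ cannot be parsed into a legal (C)(C)V(C) syllable (at most one coda consonant is licensed; onsets may contain at most 2 consonants).
Epenthesis after each stranded consonant: /k/ → /kɔ/.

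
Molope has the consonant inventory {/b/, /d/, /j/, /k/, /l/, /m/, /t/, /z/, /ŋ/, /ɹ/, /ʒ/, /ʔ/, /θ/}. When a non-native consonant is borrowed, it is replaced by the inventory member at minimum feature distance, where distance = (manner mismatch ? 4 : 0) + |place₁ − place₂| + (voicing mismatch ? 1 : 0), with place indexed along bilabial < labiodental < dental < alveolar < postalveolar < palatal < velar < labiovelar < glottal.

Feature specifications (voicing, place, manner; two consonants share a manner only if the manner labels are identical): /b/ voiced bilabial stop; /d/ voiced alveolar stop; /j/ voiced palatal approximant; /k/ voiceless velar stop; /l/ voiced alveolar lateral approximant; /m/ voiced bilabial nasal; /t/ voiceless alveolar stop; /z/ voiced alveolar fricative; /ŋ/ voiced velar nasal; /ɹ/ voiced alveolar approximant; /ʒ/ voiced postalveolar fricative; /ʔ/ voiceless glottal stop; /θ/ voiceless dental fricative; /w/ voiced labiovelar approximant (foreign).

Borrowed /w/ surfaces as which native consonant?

j

/j/ is closest: same manner (approximant), place distance 2 (labiovelar→palatal), same voicing; total 2. Next closest is /ɹ/ at distance 4.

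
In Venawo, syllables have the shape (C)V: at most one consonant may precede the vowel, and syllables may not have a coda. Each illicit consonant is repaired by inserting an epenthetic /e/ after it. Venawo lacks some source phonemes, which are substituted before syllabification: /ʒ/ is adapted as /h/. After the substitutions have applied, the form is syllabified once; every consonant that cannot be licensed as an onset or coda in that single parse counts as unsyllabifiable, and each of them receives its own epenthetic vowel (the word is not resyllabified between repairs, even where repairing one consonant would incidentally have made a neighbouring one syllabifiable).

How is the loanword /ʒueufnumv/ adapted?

hueufenumeve

Substitution: /ʒ/ → /h/, giving /hueufnumv/.
The consonants /f/, /m/, /v/ cannot be parsed into a legal (C)V syllable (no codas are permitted; onsets are limited to one consonant).
Each unlicensed consonant becomes the onset of a new syllable: /f/ → /fe/, /m/ → /me/, /v/ → /ve/.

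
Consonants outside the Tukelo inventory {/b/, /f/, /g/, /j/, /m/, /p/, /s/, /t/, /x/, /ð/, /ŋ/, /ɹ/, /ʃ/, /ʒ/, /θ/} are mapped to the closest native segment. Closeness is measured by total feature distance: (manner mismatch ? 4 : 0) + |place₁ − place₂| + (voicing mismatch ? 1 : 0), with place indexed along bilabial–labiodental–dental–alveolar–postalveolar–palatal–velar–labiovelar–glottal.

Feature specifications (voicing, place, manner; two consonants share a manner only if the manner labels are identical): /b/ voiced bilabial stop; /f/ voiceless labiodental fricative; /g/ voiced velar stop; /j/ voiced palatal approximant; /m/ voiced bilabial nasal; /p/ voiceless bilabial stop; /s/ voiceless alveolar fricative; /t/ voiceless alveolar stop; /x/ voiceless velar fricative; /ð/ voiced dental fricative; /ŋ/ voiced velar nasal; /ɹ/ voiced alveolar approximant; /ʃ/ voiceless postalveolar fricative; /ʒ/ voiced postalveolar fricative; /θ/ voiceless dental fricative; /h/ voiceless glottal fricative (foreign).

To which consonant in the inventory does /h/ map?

x

/x/ is closest: same manner (fricative), place distance 2 (glottal→velar), same voicing; total 2. Next closest is /ʃ/ at distance 4.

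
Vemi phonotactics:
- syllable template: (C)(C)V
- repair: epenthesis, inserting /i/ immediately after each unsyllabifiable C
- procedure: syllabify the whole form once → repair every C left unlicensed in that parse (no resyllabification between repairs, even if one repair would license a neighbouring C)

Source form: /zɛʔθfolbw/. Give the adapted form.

Under (C)(C)V, the unsyllabifiable consonants are /ʔ/, /l/, /b/, /w/ (no codas are permitted; onsets may contain at most 2 consonants).
Epenthesis after each stranded consonant: /ʔ/ → /ʔi/, /l/ → /li/, /b/ → /bi/, /w/ → /wi/.

zɛʔiθfolibiwi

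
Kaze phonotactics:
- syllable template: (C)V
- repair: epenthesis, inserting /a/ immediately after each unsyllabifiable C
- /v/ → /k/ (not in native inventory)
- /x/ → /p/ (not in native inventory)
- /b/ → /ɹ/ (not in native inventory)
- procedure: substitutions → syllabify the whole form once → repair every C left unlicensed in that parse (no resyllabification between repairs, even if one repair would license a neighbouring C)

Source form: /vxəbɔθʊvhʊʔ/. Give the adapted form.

kapəɹɔθʊkahʊʔa

Substitution: /v/ → /k/, /x/ → /p/, /b/ → /ɹ/, giving /kpəɹɔθʊkhʊʔ/.
The consonants /k/, /k/, /ʔ/ cannot be parsed into a legal (C)V syllable (no codas are permitted; onsets are limited to one consonant).
Each unlicensed consonant becomes the onset of a new syllable: /k/ → /ka/, /k/ → /ka/, /ʔ/ → /ʔa/.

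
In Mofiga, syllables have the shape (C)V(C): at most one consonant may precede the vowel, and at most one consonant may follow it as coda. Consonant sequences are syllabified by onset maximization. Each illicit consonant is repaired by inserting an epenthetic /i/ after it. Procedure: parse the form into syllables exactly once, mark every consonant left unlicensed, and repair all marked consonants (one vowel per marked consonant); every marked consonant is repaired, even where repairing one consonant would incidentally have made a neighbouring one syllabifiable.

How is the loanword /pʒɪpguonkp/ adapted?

piʒɪpguonkipi

Syllabifying with onset maximization leaves /p/, /k/, /p/ stranded (at most one coda consonant is licensed; onsets are limited to one consonant).
Epenthesis after each stranded consonant: /p/ → /pi/, /k/ → /ki/, /p/ → /pi/.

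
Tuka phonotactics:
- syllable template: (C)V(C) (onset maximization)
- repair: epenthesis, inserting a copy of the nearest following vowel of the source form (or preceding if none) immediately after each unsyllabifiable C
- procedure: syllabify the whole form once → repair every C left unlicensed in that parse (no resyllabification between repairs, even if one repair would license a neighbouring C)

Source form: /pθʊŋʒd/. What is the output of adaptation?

pʊθʊŋʒʊdʊ

The consonants /p/, /ʒ/, /d/ cannot be parsed into a legal (C)V(C) syllable (at most one coda consonant is licensed; onsets are limited to one consonant).
Inserting the epenthetic vowel yields /p/ → /pʊ/, /ʒ/ → /ʒʊ/, /d/ → /dʊ/.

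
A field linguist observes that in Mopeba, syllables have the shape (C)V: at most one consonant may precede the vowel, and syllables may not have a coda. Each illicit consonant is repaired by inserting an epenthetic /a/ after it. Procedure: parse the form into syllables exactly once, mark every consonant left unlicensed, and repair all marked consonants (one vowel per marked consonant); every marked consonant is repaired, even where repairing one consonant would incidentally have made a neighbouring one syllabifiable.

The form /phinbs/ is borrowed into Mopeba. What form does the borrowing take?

pahinabasa

The consonants /p/, /n/, /b/, /s/ cannot be parsed into a legal (C)V syllable (no codas are permitted; onsets are limited to one consonant).
Epenthesis after each stranded consonant: /p/ → /pa/, /n/ → /na/, /b/ → /ba/, /s/ → /sa/.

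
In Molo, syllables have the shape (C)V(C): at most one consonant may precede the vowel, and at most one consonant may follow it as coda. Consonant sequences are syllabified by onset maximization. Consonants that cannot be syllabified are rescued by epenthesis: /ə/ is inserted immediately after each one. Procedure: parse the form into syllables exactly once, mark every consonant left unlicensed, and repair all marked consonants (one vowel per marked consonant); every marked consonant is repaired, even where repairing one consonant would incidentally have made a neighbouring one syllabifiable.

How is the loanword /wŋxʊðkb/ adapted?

Under (C)V(C), the unsyllabifiable consonants are /w/, /ŋ/, /k/, /b/ (at most one coda consonant is licensed; onsets are limited to one consonant).
Each unlicensed consonant becomes the onset of a new syllable: /w/ → /wə/, /ŋ/ → /ŋə/, /k/ → /kə/, /b/ → /bə/.

wəŋəxʊðkəbə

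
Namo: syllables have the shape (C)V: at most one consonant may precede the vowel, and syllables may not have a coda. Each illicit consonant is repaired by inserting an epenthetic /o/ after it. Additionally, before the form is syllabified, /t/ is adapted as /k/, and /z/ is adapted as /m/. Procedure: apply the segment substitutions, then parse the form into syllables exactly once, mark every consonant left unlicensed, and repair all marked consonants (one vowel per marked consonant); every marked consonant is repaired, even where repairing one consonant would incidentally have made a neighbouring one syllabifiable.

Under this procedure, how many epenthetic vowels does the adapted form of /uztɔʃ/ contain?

2

After substitution the input is /umkɔʃ/.
The unsyllabifiable consonants are /m/, /ʃ/; each receives one epenthetic vowel.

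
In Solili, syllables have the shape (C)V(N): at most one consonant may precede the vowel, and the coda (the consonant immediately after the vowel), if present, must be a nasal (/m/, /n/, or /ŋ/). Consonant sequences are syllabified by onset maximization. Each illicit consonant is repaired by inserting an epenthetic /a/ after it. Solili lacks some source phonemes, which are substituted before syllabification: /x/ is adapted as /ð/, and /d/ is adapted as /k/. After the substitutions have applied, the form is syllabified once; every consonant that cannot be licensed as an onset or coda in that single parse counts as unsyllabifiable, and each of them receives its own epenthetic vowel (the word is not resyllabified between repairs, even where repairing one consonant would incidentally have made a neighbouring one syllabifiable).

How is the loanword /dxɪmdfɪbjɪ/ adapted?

kaðɪmkafɪbajɪ

Substitution: /d/ → /k/, /x/ → /ð/, giving /kðɪmkfɪbjɪ/.
Under (C)V(N), the unsyllabifiable consonants are /k/, /k/, /b/ (only a nasal (/m/, /n/, or /ŋ/) is licensed in coda position; onsets are limited to one consonant).
Each unlicensed consonant becomes the onset of a new syllable: /k/ → /ka/, /k/ → /ka/, /b/ → /ba/.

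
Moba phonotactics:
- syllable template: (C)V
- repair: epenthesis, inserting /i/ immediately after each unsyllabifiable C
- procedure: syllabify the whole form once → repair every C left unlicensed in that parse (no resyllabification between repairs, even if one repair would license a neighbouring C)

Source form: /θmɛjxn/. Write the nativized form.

θimɛjixini

Under (C)V, the unsyllabifiable consonants are /θ/, /j/, /x/, /n/ (no codas are permitted; onsets are limited to one consonant).
Inserting the epenthetic vowel yields /θ/ → /θi/, /j/ → /ji/, /x/ → /xi/, /n/ → /ni/.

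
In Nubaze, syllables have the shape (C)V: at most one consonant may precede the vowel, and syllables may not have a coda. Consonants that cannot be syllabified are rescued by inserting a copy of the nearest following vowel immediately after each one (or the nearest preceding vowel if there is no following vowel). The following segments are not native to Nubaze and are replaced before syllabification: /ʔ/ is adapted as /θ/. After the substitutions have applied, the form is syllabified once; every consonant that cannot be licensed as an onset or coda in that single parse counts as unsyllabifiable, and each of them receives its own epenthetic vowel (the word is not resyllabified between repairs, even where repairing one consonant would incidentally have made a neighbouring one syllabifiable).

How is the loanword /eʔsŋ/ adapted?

Substitution: /ʔ/ → /θ/, giving /eθsŋ/.
Under (C)V, the unsyllabifiable consonants are /θ/, /s/, /ŋ/ (no codas are permitted; onsets are limited to one consonant).
Inserting the epenthetic vowel yields /θ/ → /θe/, /s/ → /se/, /ŋ/ → /ŋe/.

eθeseŋe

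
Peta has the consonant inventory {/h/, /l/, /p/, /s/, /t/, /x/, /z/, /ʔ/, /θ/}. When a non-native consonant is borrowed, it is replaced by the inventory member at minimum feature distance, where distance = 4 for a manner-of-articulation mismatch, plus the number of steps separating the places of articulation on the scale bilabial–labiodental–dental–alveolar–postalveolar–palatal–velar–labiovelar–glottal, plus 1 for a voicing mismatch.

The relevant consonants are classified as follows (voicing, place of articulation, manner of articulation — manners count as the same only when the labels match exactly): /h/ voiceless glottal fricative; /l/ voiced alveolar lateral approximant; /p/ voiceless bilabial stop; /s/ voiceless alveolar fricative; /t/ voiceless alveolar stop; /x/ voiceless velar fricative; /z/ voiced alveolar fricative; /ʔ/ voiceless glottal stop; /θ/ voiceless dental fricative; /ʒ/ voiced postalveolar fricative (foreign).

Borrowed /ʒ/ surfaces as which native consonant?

z

/z/ is closest: same manner (fricative), place distance 1 (postalveolar→alveolar), same voicing; total 1. Next closest is /s/ at distance 2.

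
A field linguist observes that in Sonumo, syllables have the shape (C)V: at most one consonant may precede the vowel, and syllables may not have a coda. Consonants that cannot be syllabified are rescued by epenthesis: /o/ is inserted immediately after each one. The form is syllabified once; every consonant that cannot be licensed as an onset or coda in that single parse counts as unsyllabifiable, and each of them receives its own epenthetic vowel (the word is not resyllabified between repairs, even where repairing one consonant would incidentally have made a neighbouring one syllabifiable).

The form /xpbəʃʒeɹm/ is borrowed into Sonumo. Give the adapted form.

The consonants /x/, /p/, /ʃ/, /ɹ/, /m/ cannot be parsed into a legal (C)V syllable (no codas are permitted; onsets are limited to one consonant).
Each unlicensed consonant becomes the onset of a new syllable: /x/ → /xo/, /p/ → /po/, /ʃ/ → /ʃo/, /ɹ/ → /ɹo/, /m/ → /mo/.

xopobəʃoʒeɹomo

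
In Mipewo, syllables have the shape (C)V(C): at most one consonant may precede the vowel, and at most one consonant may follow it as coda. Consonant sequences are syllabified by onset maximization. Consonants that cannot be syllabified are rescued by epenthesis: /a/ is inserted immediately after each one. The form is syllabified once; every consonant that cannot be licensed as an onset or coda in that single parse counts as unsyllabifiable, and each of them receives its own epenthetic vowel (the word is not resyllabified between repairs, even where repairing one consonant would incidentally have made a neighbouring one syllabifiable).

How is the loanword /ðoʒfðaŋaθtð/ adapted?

Under (C)V(C), the unsyllabifiable consonants are /f/, /t/, /ð/ (at most one coda consonant is licensed; onsets are limited to one consonant).
Epenthesis after each stranded consonant: /f/ → /fa/, /t/ → /ta/, /ð/ → /ða/.

ðoʒfaðaŋaθtaða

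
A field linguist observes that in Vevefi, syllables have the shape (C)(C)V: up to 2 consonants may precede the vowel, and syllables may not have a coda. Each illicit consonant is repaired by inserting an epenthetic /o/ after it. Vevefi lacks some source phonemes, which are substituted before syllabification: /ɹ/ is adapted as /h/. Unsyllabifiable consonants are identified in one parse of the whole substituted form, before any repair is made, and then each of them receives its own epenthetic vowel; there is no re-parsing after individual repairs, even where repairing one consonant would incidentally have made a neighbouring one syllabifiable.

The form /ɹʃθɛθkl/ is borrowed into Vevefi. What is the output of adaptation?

Substitution: /ɹ/ → /h/, giving /hʃθɛθkl/.
The consonants /h/, /θ/, /k/, /l/ cannot be parsed into a legal (C)(C)V syllable (no codas are permitted; onsets may contain at most 2 consonants).
Epenthesis after each stranded consonant: /h/ → /ho/, /θ/ → /θo/, /k/ → /ko/, /l/ → /lo/.

hoʃθɛθokolo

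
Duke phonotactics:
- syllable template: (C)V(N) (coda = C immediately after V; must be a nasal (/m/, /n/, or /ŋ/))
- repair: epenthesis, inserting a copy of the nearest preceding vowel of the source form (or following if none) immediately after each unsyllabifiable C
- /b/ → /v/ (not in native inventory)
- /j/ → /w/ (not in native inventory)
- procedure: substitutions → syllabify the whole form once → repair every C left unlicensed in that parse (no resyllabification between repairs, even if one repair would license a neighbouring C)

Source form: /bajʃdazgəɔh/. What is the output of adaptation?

Substitution: /b/ → /v/, /j/ → /w/, giving /vawʃdazgəɔh/.
Syllabifying with onset maximization leaves /w/, /ʃ/, /z/, /h/ stranded (only a nasal (/m/, /n/, or /ŋ/) is licensed in coda position; onsets are limited to one consonant).
Each unlicensed consonant becomes the onset of a new syllable: /w/ → /wa/, /ʃ/ → /ʃa/, /z/ → /za/, /h/ → /hɔ/.

vawaʃadazagəɔhɔ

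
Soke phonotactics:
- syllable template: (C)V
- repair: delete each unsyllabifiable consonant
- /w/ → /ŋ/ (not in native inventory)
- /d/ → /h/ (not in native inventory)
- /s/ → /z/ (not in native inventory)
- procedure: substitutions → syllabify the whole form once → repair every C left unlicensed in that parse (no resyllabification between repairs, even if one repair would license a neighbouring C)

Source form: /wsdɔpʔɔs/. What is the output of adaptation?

hɔʔɔ

Substitution: /w/ → /ŋ/, /s/ → /z/, /d/ → /h/, giving /ŋzhɔpʔɔz/.
The consonants /ŋ/, /z/, /p/, /z/ cannot be parsed into a legal (C)V syllable (no codas are permitted; onsets are limited to one consonant).
Deletion applies to /ŋ/, /z/, /p/, /z/.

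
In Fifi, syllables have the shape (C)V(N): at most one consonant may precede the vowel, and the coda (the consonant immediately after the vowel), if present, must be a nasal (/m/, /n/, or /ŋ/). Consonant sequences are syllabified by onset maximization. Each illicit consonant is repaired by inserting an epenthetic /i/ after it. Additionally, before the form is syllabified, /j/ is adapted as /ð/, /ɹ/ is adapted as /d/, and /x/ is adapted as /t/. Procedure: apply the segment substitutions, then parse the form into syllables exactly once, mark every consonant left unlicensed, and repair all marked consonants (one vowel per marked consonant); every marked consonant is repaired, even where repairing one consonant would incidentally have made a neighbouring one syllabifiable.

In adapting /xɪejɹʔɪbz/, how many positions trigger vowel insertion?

After substitution the input is /tɪeðdʔɪbz/.
The unsyllabifiable consonants are /ð/, /d/, /b/, /z/; each receives one epenthetic vowel.

4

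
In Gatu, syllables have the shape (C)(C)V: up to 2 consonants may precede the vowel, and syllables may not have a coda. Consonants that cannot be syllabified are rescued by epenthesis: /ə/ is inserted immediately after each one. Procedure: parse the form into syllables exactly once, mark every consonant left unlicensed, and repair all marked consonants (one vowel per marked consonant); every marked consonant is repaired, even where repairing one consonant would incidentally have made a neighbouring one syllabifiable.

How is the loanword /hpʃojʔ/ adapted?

Syllabifying with onset maximization leaves /h/, /j/, /ʔ/ stranded (no codas are permitted; onsets may contain at most 2 consonants).
Epenthesis after each stranded consonant: /h/ → /hə/, /j/ → /jə/, /ʔ/ → /ʔə/.

həpʃojəʔə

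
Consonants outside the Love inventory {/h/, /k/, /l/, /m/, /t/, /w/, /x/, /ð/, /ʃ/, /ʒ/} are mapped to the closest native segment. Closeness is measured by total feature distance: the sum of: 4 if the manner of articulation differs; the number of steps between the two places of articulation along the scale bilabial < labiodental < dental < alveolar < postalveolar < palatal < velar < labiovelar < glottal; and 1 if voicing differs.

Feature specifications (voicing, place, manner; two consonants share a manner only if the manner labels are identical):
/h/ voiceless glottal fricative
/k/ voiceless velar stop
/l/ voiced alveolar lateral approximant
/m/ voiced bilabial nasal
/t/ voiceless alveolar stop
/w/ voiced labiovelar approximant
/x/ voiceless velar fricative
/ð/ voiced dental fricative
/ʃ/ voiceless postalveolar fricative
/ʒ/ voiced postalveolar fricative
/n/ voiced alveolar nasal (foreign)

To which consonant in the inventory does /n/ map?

m

/m/ is closest: same manner (nasal), place distance 3 (alveolar→bilabial), same voicing; total 3. Next closest is /l/ at distance 4.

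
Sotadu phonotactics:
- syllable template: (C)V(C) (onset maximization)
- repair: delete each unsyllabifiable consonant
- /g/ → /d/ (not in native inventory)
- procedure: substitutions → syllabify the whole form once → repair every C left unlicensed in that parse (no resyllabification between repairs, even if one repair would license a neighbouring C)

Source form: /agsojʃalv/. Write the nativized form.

adsojʃal

Substitution: /g/ → /d/, giving /adsojʃalv/.
The consonants /v/ cannot be parsed into a legal (C)V(C) syllable (at most one coda consonant is licensed; onsets are limited to one consonant).
Each unlicensed consonant is deleted: /v/.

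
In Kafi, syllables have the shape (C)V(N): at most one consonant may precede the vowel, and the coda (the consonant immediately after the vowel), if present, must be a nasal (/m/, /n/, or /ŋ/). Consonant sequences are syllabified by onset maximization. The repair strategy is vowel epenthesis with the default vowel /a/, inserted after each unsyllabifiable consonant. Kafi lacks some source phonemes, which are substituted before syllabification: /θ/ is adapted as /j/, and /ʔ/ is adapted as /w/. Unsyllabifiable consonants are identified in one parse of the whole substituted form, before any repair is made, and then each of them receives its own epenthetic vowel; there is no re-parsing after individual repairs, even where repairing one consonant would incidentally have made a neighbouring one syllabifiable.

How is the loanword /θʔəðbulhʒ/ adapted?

Substitution: /θ/ → /j/, /ʔ/ → /w/, giving /jwəðbulhʒ/.
Under (C)V(N), the unsyllabifiable consonants are /j/, /ð/, /l/, /h/, /ʒ/ (only a nasal (/m/, /n/, or /ŋ/) is licensed in coda position; onsets are limited to one consonant).
Each unlicensed consonant becomes the onset of a new syllable: /j/ → /ja/, /ð/ → /ða/, /l/ → /la/, /h/ → /ha/, /ʒ/ → /ʒa/.

jawəðabulahaʒa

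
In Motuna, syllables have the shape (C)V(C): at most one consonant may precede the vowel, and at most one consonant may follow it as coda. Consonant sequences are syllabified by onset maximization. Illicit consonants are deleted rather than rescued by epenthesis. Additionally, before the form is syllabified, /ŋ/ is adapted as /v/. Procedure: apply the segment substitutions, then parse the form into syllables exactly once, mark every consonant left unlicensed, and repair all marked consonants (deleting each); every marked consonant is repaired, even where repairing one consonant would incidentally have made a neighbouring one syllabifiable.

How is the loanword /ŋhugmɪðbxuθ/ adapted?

hugmɪðxuθ

Substitution: /ŋ/ → /v/, giving /vhugmɪðbxuθ/.
Syllabifying with onset maximization leaves /v/, /b/ stranded (at most one coda consonant is licensed; onsets are limited to one consonant).
Each unlicensed consonant is deleted: /v/, /b/.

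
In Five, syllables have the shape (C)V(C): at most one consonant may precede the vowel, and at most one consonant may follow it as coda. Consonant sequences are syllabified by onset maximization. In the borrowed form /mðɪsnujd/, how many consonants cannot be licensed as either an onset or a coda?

Syllabifying with onset maximization leaves /m/, /d/ stranded (at most one coda consonant is licensed; onsets are limited to one consonant).

2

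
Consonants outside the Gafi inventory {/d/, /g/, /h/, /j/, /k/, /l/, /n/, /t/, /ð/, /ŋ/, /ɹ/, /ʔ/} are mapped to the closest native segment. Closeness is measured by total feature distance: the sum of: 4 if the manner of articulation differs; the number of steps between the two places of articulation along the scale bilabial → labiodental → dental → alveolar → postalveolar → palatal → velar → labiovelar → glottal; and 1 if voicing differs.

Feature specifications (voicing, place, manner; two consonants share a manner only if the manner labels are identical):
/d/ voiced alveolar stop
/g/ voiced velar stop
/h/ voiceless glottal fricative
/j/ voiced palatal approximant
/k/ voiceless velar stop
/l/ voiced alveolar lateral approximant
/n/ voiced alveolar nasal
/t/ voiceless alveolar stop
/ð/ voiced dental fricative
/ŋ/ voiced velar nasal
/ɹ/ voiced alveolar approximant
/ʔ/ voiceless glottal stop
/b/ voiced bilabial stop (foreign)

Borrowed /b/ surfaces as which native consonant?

d

/d/ is closest: same manner (stop), place distance 3 (bilabial→alveolar), same voicing; total 3. Next closest is /t/ at distance 4.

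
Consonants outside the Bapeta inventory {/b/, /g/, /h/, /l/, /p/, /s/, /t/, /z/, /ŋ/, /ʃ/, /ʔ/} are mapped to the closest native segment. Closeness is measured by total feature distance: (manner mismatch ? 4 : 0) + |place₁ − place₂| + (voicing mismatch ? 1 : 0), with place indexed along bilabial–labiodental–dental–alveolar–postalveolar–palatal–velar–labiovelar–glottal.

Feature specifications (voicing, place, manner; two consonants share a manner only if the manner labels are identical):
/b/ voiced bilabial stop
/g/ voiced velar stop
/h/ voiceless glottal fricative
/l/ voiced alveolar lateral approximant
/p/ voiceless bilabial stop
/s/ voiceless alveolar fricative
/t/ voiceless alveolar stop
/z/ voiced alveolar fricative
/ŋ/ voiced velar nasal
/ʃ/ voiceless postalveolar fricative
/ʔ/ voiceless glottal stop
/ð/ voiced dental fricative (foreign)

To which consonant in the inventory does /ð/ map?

/z/ is closest: same manner (fricative), place distance 1 (dental→alveolar), same voicing; total 1. Next closest is /s/ at distance 2.

z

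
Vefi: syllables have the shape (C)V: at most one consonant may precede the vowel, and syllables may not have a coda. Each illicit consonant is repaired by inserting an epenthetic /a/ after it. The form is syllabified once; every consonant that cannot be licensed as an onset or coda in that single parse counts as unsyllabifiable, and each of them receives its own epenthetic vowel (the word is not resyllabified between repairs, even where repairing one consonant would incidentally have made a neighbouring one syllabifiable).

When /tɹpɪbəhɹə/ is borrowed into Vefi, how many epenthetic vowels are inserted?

3

The unsyllabifiable consonants are /t/, /ɹ/, /h/; each receives one epenthetic vowel.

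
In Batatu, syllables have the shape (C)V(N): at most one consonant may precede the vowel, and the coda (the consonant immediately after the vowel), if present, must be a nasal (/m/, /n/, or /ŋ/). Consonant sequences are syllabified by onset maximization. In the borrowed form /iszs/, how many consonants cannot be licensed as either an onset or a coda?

Under (C)V(N), the unsyllabifiable consonants are /s/, /z/, /s/ (only a nasal (/m/, /n/, or /ŋ/) is licensed in coda position; onsets are limited to one consonant).

3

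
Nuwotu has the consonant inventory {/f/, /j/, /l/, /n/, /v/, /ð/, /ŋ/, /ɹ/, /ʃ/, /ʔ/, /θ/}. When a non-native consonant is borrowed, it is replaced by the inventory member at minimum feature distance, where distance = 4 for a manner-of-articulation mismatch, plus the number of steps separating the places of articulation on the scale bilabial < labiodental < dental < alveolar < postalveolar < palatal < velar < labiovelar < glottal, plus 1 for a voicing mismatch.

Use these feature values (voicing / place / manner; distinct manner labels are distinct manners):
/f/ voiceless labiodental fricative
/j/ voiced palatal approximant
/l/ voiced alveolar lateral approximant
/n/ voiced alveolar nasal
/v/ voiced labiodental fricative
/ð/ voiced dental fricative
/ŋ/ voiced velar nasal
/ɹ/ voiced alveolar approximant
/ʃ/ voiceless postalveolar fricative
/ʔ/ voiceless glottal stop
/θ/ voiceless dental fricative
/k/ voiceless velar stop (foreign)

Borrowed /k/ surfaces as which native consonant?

ʔ

/ʔ/ is closest: same manner (stop), place distance 2 (velar→glottal), same voicing; total 2. Next closest is /ŋ/ at distance 5.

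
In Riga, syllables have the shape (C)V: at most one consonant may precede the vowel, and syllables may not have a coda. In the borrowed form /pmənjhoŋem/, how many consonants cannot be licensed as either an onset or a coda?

Under (C)V, the unsyllabifiable consonants are /p/, /n/, /j/, /m/ (no codas are permitted; onsets are limited to one consonant).

4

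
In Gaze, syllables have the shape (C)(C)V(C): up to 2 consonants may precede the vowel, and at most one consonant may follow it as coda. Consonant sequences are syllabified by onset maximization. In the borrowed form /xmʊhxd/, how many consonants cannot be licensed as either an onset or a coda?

The consonants /x/, /d/ cannot be parsed into a legal (C)(C)V(C) syllable (at most one coda consonant is licensed; onsets may contain at most 2 consonants).

2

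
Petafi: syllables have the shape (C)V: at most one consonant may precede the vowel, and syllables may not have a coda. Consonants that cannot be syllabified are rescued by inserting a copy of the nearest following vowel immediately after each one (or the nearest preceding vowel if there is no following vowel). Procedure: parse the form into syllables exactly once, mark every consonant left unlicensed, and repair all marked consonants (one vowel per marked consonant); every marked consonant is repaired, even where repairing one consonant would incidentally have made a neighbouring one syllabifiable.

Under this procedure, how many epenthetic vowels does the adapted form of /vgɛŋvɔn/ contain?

3

The unsyllabifiable consonants are /v/, /ŋ/, /n/; each receives one epenthetic vowel.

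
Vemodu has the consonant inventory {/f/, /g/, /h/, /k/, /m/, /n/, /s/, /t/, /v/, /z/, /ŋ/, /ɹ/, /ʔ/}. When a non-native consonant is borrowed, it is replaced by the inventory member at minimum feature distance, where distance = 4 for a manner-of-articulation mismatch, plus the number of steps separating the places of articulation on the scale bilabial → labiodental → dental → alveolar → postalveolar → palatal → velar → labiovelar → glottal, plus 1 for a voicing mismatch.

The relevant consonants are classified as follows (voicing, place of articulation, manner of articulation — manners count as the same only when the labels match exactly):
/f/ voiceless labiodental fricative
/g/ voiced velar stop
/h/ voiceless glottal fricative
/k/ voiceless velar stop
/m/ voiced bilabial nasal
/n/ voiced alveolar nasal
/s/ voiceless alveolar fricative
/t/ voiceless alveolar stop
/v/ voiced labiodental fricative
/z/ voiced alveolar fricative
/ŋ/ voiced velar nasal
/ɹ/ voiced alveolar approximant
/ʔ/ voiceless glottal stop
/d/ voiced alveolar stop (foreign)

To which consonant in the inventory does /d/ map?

t

/t/ is closest: same manner (stop), place distance 0 (alveolar→alveolar), voicing differs (+1); total 1. Next closest is /g/ at distance 3.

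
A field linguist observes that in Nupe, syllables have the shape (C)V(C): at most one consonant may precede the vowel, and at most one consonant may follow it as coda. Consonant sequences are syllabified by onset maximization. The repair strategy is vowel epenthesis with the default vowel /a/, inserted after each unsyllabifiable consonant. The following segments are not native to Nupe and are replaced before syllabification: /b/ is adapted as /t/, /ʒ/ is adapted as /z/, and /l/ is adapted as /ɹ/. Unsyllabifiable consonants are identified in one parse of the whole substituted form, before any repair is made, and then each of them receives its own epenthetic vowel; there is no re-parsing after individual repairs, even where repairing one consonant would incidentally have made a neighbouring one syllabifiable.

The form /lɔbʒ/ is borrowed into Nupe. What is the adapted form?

ɹɔtza

Substitution: /l/ → /ɹ/, /b/ → /t/, /ʒ/ → /z/, giving /ɹɔtz/.
Under (C)V(C), the unsyllabifiable consonants are /z/ (at most one coda consonant is licensed; onsets are limited to one consonant).
Epenthesis after each stranded consonant: /z/ → /za/.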